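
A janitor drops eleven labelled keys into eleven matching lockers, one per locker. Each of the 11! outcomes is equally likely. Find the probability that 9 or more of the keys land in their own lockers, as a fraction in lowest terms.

1/712800

Favorable outcomes: Σ_{i≥9} C(11,i)·!(11-i) = 55·1 + 11·0 + 1·1 = 56.
Total outcomes: 11! = 39916800.
Probability = 56/39916800 = 1/712800.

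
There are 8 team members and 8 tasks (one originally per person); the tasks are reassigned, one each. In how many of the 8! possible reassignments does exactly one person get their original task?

14832

Choose which one of the 8 is fixed: C(8,1) = 8.
The remaining 7 must be deranged: !7 = 1854.
Total: 8 × 1854 = 14832.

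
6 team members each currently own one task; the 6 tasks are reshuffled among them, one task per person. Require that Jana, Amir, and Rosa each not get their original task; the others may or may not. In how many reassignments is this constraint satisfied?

426

Inclusion-exclusion on the 3 forbidden self-matches:
Σ_{j=0}^{3} (-1)^j C(3,j)(6-j)!
= C(3,0)·6! - C(3,1)·5! + C(3,2)·4! - C(3,3)·3!
= 720 - 360 + 72 - 6
= 426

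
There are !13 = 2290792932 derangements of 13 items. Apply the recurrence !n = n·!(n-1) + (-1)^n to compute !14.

32071101049

!14 = 14·2290792932 + 1 = 32071101049.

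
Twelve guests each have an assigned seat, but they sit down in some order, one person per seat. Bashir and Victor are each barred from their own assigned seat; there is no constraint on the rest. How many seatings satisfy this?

402796800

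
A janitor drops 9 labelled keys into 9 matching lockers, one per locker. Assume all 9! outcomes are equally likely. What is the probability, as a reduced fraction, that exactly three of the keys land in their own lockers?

53/864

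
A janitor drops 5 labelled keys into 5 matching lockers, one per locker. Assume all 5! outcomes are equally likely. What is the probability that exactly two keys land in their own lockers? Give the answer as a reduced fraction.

Favorable outcomes: C(5,2)·!3 = 10·2 = 20.
Total outcomes: 5! = 120.
Probability = 20/120 = 1/6.

1/6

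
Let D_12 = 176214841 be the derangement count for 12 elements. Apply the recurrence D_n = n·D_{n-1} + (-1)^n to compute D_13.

D_13 = 13·176214841 - 1 = 2290792932.

2290792932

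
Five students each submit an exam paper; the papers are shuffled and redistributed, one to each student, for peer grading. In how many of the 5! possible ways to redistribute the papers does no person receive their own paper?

44

The subfactorial !5 = [5!/e] (nearest integer).
5! = 120, and 120/e ≈ 44.15, so !5 = 44.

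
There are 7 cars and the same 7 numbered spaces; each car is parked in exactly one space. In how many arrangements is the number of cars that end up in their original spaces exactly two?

Pick the 2 fixed positions: C(7,2) = 21 ways.
The remaining 5 must be deranged: !5 = 44.
Total: 21 × 44 = 924.

924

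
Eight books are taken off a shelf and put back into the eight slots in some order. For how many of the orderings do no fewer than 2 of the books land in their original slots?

Sum C(8,i)·!(8-i) for i = 2..8:
  i=2: C(8,2)·!6 = 28·265 = 7420
  i=3: C(8,3)·!5 = 56·44 = 2464
  i=4: C(8,4)·!4 = 70·9 = 630
  i=5: C(8,5)·!3 = 56·2 = 112
  i=6: C(8,6)·!2 = 28·1 = 28
  i=7: C(8,7)·!1 = 8·0 = 0
  i=8: C(8,8)·!0 = 1·1 = 1
Total = 10655.

10655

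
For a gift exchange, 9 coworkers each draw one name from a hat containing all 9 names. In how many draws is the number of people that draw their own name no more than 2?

333737

Sum C(9,i)·!(9-i) for i = 0..2:
  i=0: C(9,0)·!9 = 1·133496 = 133496
  i=1: C(9,1)·!8 = 9·14833 = 133497
  i=2: C(9,2)·!7 = 36·1854 = 66744
Total = 333737.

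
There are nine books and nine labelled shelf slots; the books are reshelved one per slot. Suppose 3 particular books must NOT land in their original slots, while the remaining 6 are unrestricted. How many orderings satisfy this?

256320

Let A_j be the event that the j-th constrained one is fixed. By inclusion-exclusion over the 3 events:
Σ_{j=0}^{3} (-1)^j C(3,j)(9-j)!
= C(3,0)·9! - C(3,1)·8! + C(3,2)·7! - C(3,3)·6!
= 362880 - 120960 + 15120 - 720
= 256320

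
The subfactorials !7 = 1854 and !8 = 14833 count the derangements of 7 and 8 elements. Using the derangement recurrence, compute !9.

133496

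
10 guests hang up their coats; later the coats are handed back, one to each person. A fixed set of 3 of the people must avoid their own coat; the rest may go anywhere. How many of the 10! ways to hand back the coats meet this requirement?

Let A_j be the event that the j-th constrained one is fixed. By inclusion-exclusion over the 3 events:
Σ_{j=0}^{3} (-1)^j C(3,j)(10-j)!
= C(3,0)·10! - C(3,1)·9! + C(3,2)·8! - C(3,3)·7!
= 3628800 - 1088640 + 120960 - 5040
= 2656080

2656080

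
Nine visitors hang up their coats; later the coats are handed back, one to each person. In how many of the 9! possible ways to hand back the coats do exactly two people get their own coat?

66744

Choose which 2 of the 9 are fixed: C(9,2) = 36.
The remaining 7 must be deranged: !7 = 1854.
Total: 36 × 1854 = 66744.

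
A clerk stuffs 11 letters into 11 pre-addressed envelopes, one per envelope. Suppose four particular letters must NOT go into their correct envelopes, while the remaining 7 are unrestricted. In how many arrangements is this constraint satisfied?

Inclusion-exclusion on the 4 forbidden self-matches:
Σ_{j=0}^{4} (-1)^j C(4,j)(11-j)!
= C(4,0)·11! - C(4,1)·10! + C(4,2)·9! - C(4,3)·8! + C(4,4)·7!
= 39916800 - 14515200 + 2177280 - 161280 + 5040
= 27422640

27422640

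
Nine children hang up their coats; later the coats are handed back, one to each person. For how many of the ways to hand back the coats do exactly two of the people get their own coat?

66744

Pick the 2 fixed positions: C(9,2) = 36 ways.
The other 7 form a derangement: !7 = 1854.
Total: 36 × 1854 = 66744.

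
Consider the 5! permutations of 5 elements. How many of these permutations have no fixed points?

44

Use !n = (n-1)(!(n-1) + !(n-2)).
!5 = 4·(9 + 2) = 4·11 = 44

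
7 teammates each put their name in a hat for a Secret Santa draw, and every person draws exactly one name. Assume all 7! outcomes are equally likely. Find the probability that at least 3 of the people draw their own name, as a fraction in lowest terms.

407/5040

Favorable outcomes: Σ_{i≥3} C(7,i)·!(7-i) = 35·9 + 35·2 + 21·1 + 7·0 + 1·1 = 407.
Total outcomes: 7! = 5040.
Probability = 407/5040 = 407/5040.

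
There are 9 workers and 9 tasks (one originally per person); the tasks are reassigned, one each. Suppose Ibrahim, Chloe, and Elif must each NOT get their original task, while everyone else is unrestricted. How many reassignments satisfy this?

256320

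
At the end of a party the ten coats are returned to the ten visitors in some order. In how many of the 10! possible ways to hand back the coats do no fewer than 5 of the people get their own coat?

# with exactly i fixed is C(10,i)·!(10-i); sum over i=5..10:
  i=5: C(10,5)·!5 = 252·44 = 11088
  i=6: C(10,6)·!4 = 210·9 = 1890
  i=7: C(10,7)·!3 = 120·2 = 240
  i=8: C(10,8)·!2 = 45·1 = 45
  i=9: C(10,9)·!1 = 10·0 = 0
  i=10: C(10,10)·!0 = 1·1 = 1
Total = 13264.

13264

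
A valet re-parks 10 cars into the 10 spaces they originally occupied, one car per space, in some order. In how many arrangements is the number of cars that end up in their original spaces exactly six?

1890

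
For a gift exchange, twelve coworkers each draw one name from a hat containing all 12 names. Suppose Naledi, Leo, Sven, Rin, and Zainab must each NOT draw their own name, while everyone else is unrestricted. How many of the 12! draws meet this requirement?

Inclusion-exclusion on the 5 forbidden self-matches:
Σ_{j=0}^{5} (-1)^j C(5,j)(12-j)!
= C(5,0)·12! - C(5,1)·11! + C(5,2)·10! - C(5,3)·9! + C(5,4)·8! - C(5,5)·7!
= 479001600 - 199584000 + 36288000 - 3628800 + 201600 - 5040
= 312273360

312273360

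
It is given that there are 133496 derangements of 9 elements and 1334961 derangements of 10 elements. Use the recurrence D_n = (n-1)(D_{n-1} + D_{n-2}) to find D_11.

D_11 = (11-1)·(D_10 + D_9) = 10·(1334961 + 133496) = 10·1468457 = 14684570.

14684570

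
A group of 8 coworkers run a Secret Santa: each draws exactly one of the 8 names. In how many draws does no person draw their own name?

14833

Recurrence: !8 = 7·(!7 + !6).
!8 = 7·(1854 + 265) = 7·2119 = 14833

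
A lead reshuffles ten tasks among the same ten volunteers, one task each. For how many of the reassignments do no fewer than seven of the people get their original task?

Sum C(10,i)·!(10-i) for i = 7..10:
  i=7: C(10,7)·!3 = 120·2 = 240
  i=8: C(10,8)·!2 = 45·1 = 45
  i=9: C(10,9)·!1 = 10·0 = 0
  i=10: C(10,10)·!0 = 1·1 = 1
Total = 286.

286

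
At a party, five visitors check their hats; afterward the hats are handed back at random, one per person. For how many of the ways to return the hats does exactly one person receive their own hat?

Pick the single fixed position: C(5,1) = 5 ways.
The remaining 4 must be deranged: !4 = 9.
Total: 5 × 9 = 45.

45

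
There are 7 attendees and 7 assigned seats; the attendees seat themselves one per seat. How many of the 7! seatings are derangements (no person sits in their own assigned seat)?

The subfactorial !7 = [7!/e] (nearest integer).
7! = 5040, and 5040/e ≈ 1854.11, so !7 = 1854.

1854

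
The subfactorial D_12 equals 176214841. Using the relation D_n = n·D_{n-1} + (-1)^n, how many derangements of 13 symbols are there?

2290792932

D_13 = 13·176214841 - 1 = 2290792932.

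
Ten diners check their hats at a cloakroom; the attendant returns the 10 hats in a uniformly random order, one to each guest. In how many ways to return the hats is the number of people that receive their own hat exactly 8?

45

Pick the 8 fixed positions: C(10,8) = 45 ways.
The other 2 form a derangement: !2 = 1.
Total: 45 × 1 = 45.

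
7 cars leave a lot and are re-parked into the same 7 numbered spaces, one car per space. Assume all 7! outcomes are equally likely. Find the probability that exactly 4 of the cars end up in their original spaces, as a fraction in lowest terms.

Favorable outcomes: C(7,4)·!3 = 35·2 = 70.
Total outcomes: 7! = 5040.
Probability = 70/5040 = 1/72.

1/72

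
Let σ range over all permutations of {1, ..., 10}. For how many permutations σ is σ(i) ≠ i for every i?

1334961

Recurrence: !10 = 9·(!9 + !8).
!10 = 9·(133496 + 14833) = 9·148329 = 1334961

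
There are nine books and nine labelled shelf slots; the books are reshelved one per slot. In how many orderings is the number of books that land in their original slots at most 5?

362675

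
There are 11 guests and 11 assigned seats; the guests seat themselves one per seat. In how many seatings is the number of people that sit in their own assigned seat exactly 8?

330

Pick the 8 fixed positions: C(11,8) = 165 ways.
The remaining 3 must be deranged: !3 = 2.
Total: 165 × 2 = 330.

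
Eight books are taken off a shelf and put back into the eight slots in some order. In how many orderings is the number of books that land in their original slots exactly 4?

630

Choose which 4 of the 8 are fixed: C(8,4) = 70.
The other 4 form a derangement: !4 = 9.
Total: 70 × 9 = 630.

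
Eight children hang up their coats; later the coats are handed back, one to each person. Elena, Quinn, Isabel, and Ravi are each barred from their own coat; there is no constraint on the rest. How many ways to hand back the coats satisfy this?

Inclusion-exclusion on the 4 forbidden self-matches:
Σ_{j=0}^{4} (-1)^j C(4,j)(8-j)!
= C(4,0)·8! - C(4,1)·7! + C(4,2)·6! - C(4,3)·5! + C(4,4)·4!
= 40320 - 20160 + 4320 - 480 + 24
= 24024

24024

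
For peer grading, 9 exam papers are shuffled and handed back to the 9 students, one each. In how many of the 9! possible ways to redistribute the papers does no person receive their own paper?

133496

The number of derangements of 9 is !9 = Σ_{k=0}^{9} (-1)^k·9!/k!
= 9! - 9!/1! + 9!/2! - 9!/3! + 9!/4! - 9!/5! + 9!/6! - 9!/7! + 9!/8! - 9!/9!
= 362880 - 362880 + 181440 - 60480 + 15120 - 3024 + 504 - 72 + 9 - 1
= 133496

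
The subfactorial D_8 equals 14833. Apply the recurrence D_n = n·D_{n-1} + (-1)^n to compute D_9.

D_9 = 9·14833 - 1 = 133496.

133496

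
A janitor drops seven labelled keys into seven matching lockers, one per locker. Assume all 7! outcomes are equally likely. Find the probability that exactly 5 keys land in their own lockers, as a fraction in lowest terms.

Favorable outcomes: C(7,5)·!2 = 21·1 = 21.
Total outcomes: 7! = 5040.
Probability = 21/5040 = 1/240.

1/240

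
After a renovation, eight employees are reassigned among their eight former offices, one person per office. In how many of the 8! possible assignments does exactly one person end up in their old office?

14832

Pick the single fixed position: C(8,1) = 8 ways.
The other 7 form a derangement: !7 = 1854.
Total: 8 × 1854 = 14832.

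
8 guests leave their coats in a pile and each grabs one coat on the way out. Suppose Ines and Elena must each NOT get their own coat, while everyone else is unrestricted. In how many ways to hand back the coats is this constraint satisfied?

Let A_j be the event that the j-th constrained one is fixed. By inclusion-exclusion over the 2 events:
Σ_{j=0}^{2} (-1)^j C(2,j)(8-j)!
= C(2,0)·8! - C(2,1)·7! + C(2,2)·6!
= 40320 - 10080 + 720
= 30960

30960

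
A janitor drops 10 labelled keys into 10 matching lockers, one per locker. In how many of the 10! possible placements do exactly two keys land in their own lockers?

667485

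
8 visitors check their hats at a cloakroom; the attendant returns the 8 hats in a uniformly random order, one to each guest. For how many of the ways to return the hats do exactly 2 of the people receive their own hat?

7420

Choose which 2 of the 8 are fixed: C(8,2) = 28.
The other 6 form a derangement: !6 = 265.
Total: 28 × 265 = 7420.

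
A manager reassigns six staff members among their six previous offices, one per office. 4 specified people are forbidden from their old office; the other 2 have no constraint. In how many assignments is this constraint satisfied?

Inclusion-exclusion on the 4 forbidden self-matches:
Σ_{j=0}^{4} (-1)^j C(4,j)(6-j)!
= C(4,0)·6! - C(4,1)·5! + C(4,2)·4! - C(4,3)·3! + C(4,4)·2!
= 720 - 480 + 144 - 24 + 2
= 362

362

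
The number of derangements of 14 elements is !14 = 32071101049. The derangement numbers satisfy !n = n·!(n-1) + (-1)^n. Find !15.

481066515734

!15 = 15·32071101049 - 1 = 481066515734.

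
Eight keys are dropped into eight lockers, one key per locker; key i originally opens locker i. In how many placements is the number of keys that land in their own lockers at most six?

# with exactly i fixed is C(8,i)·!(8-i); sum over i=0..6:
  i=0: C(8,0)·!8 = 1·14833 = 14833
  i=1: C(8,1)·!7 = 8·1854 = 14832
  i=2: C(8,2)·!6 = 28·265 = 7420
  i=3: C(8,3)·!5 = 56·44 = 2464
  i=4: C(8,4)·!4 = 70·9 = 630
  i=5: C(8,5)·!3 = 56·2 = 112
  i=6: C(8,6)·!2 = 28·1 = 28
Total = 40319.

40319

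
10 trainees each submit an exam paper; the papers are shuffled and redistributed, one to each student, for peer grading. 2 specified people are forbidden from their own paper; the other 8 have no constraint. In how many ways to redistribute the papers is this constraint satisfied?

Let A_j be the event that the j-th constrained one is fixed. By inclusion-exclusion over the 2 events:
Σ_{j=0}^{2} (-1)^j C(2,j)(10-j)!
= C(2,0)·10! - C(2,1)·9! + C(2,2)·8!
= 3628800 - 725760 + 40320
= 2943360

2943360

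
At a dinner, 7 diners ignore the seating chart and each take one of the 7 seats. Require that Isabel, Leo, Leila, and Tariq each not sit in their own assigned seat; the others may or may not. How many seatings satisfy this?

Let A_j be the event that the j-th constrained one is fixed. By inclusion-exclusion over the 4 events:
Σ_{j=0}^{4} (-1)^j C(4,j)(7-j)!
= C(4,0)·7! - C(4,1)·6! + C(4,2)·5! - C(4,3)·4! + C(4,4)·3!
= 5040 - 2880 + 720 - 96 + 6
= 2790

2790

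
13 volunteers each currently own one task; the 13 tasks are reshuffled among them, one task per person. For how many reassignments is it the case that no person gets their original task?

2290792932

Use !n = (n-1)(!(n-1) + !(n-2)).
!13 = 12·(176214841 + 14684570) = 12·190899411 = 2290792932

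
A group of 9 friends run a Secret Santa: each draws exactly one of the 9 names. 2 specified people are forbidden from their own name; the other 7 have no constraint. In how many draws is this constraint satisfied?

287280

Inclusion-exclusion on the 2 forbidden self-matches:
Σ_{j=0}^{2} (-1)^j C(2,j)(9-j)!
= C(2,0)·9! - C(2,1)·8! + C(2,2)·7!
= 362880 - 80640 + 5040
= 287280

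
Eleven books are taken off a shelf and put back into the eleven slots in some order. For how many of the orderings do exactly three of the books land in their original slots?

2447445

Choose which 3 of the 11 are fixed: C(11,3) = 165.
The remaining 8 must be deranged: !8 = 14833.
Total: 165 × 14833 = 2447445.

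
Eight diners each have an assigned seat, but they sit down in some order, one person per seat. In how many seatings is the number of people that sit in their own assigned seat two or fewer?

37085

# with exactly i fixed is C(8,i)·!(8-i); sum over i=0..2:
  i=0: C(8,0)·!8 = 1·14833 = 14833
  i=1: C(8,1)·!7 = 8·1854 = 14832
  i=2: C(8,2)·!6 = 28·265 = 7420
Total = 37085.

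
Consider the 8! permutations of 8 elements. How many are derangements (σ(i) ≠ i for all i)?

14833

By inclusion-exclusion, !8 = Σ (-1)^k · 8!/k! for k=0..8
= 8! - 8!/1! + 8!/2! - 8!/3! + 8!/4! - 8!/5! + 8!/6! - 8!/7! + 8!/8!
= 40320 - 40320 + 20160 - 6720 + 1680 - 336 + 56 - 8 + 1
= 14833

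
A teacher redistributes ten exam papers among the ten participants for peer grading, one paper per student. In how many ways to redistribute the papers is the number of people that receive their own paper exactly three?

222480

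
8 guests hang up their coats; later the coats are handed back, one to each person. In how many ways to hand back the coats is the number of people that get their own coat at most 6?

40319

# with exactly i fixed is C(8,i)·!(8-i); sum over i=0..6:
  i=0: C(8,0)·!8 = 1·14833 = 14833
  i=1: C(8,1)·!7 = 8·1854 = 14832
  i=2: C(8,2)·!6 = 28·265 = 7420
  i=3: C(8,3)·!5 = 56·44 = 2464
  i=4: C(8,4)·!4 = 70·9 = 630
  i=5: C(8,5)·!3 = 56·2 = 112
  i=6: C(8,6)·!2 = 28·1 = 28
Total = 40319.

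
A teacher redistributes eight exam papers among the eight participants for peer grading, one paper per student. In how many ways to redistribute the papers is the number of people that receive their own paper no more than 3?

Sum C(8,i)·!(8-i) for i = 0..3:
  i=0: C(8,0)·!8 = 1·14833 = 14833
  i=1: C(8,1)·!7 = 8·1854 = 14832
  i=2: C(8,2)·!6 = 28·265 = 7420
  i=3: C(8,3)·!5 = 56·44 = 2464
Total = 39549.

39549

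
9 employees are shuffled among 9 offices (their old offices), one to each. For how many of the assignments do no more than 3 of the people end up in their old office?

355997

# with exactly i fixed is C(9,i)·!(9-i); sum over i=0..3:
  i=0: C(9,0)·!9 = 1·133496 = 133496
  i=1: C(9,1)·!8 = 9·14833 = 133497
  i=2: C(9,2)·!7 = 36·1854 = 66744
  i=3: C(9,3)·!6 = 84·265 = 22260
Total = 355997.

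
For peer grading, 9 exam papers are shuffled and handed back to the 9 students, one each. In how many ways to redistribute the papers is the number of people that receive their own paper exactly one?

133497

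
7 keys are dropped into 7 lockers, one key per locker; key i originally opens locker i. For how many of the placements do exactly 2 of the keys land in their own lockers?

924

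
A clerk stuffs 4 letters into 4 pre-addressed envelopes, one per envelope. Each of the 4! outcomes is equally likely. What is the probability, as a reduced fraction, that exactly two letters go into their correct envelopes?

1/4

Favorable outcomes: C(4,2)·!2 = 6·1 = 6.
Total outcomes: 4! = 24.
Probability = 6/24 = 1/4.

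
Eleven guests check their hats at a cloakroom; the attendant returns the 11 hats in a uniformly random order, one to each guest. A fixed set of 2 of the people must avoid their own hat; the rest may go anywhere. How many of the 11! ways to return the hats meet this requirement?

Let A_j be the event that the j-th constrained one is fixed. By inclusion-exclusion over the 2 events:
Σ_{j=0}^{2} (-1)^j C(2,j)(11-j)!
= C(2,0)·11! - C(2,1)·10! + C(2,2)·9!
= 39916800 - 7257600 + 362880
= 33022080

33022080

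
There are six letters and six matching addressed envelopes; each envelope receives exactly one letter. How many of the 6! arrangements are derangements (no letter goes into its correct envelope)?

By inclusion-exclusion, !6 = Σ (-1)^k · 6!/k! for k=0..6
= 6! - 6!/1! + 6!/2! - 6!/3! + 6!/4! - 6!/5! + 6!/6!
= 720 - 720 + 360 - 120 + 30 - 6 + 1
= 265

265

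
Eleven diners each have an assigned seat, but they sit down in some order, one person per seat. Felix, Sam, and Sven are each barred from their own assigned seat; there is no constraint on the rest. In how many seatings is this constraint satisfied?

30078720

Inclusion-exclusion on the 3 forbidden self-matches:
Σ_{j=0}^{3} (-1)^j C(3,j)(11-j)!
= C(3,0)·11! - C(3,1)·10! + C(3,2)·9! - C(3,3)·8!
= 39916800 - 10886400 + 1088640 - 40320
= 30078720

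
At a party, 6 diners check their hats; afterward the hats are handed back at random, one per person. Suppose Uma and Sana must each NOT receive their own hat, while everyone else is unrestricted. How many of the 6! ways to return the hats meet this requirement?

504

Inclusion-exclusion on the 2 forbidden self-matches:
Σ_{j=0}^{2} (-1)^j C(2,j)(6-j)!
= C(2,0)·6! - C(2,1)·5! + C(2,2)·4!
= 720 - 240 + 24
= 504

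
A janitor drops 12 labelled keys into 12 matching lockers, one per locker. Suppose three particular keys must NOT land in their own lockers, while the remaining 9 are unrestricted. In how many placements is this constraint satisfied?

Let A_j be the event that the j-th constrained one is fixed. By inclusion-exclusion over the 3 events:
Σ_{j=0}^{3} (-1)^j C(3,j)(12-j)!
= C(3,0)·12! - C(3,1)·11! + C(3,2)·10! - C(3,3)·9!
= 479001600 - 119750400 + 10886400 - 362880
= 369774720

369774720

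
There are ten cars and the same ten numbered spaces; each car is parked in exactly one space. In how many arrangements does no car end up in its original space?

By inclusion-exclusion, !10 = Σ (-1)^k · 10!/k! for k=0..10
= 10! - 10!/1! + 10!/2! - 10!/3! + 10!/4! - 10!/5! + 10!/6! - 10!/7! + 10!/8! - 10!/9! + 10!/10!
= 3628800 - 3628800 + 1814400 - 604800 + 151200 - 30240 + 5040 - 720 + 90 - 10 + 1
= 1334961

1334961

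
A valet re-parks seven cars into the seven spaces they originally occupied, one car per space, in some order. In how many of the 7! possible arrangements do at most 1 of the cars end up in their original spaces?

3709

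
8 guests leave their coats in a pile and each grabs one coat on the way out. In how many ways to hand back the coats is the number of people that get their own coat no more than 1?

29665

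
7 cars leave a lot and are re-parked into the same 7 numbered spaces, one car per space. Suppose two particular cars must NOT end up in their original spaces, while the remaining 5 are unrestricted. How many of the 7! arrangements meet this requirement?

Let A_j be the event that the j-th constrained one is fixed. By inclusion-exclusion over the 2 events:
Σ_{j=0}^{2} (-1)^j C(2,j)(7-j)!
= C(2,0)·7! - C(2,1)·6! + C(2,2)·5!
= 5040 - 1440 + 120
= 3720

3720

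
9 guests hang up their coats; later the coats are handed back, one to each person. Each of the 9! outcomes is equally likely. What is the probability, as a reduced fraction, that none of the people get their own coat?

16687/45360

Favorable outcomes: !9 = 133496.
Total outcomes: 9! = 362880.
Probability = 133496/362880 = 16687/45360.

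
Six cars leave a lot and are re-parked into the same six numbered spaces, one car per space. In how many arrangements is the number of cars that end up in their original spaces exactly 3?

Pick the 3 fixed positions: C(6,3) = 20 ways.
The other 3 form a derangement: !3 = 2.
Total: 20 × 2 = 40.

40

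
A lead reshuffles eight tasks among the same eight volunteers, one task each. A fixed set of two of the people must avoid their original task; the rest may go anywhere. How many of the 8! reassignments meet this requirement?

Let A_j be the event that the j-th constrained one is fixed. By inclusion-exclusion over the 2 events:
Σ_{j=0}^{2} (-1)^j C(2,j)(8-j)!
= C(2,0)·8! - C(2,1)·7! + C(2,2)·6!
= 40320 - 10080 + 720
= 30960

30960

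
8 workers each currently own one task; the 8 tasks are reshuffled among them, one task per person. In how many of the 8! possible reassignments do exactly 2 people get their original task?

7420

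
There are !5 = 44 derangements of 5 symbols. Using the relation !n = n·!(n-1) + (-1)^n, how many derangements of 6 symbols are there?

265

!6 = 6·44 + 1 = 265.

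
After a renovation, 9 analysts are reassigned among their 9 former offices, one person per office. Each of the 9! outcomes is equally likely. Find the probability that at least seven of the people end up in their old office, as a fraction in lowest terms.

37/362880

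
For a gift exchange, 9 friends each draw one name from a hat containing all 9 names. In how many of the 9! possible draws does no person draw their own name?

133496

The number of derangements of 9 is !9 = Σ_{k=0}^{9} (-1)^k·9!/k!
= 9! - 9!/1! + 9!/2! - 9!/3! + 9!/4! - 9!/5! + 9!/6! - 9!/7! + 9!/8! - 9!/9!
= 362880 - 362880 + 181440 - 60480 + 15120 - 3024 + 504 - 72 + 9 - 1
= 133496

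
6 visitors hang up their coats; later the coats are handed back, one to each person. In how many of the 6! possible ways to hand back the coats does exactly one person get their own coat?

264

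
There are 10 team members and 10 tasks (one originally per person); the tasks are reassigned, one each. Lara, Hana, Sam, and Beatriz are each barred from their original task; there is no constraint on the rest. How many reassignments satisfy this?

2399760

Inclusion-exclusion on the 4 forbidden self-matches:
Σ_{j=0}^{4} (-1)^j C(4,j)(10-j)!
= C(4,0)·10! - C(4,1)·9! + C(4,2)·8! - C(4,3)·7! + C(4,4)·6!
= 3628800 - 1451520 + 241920 - 20160 + 720
= 2399760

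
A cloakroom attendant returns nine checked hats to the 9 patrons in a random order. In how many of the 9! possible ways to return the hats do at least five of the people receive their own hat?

# with exactly i fixed is C(9,i)·!(9-i); sum over i=5..9:
  i=5: C(9,5)·!4 = 126·9 = 1134
  i=6: C(9,6)·!3 = 84·2 = 168
  i=7: C(9,7)·!2 = 36·1 = 36
  i=8: C(9,8)·!1 = 9·0 = 0
  i=9: C(9,9)·!0 = 1·1 = 1
Total = 1339.

1339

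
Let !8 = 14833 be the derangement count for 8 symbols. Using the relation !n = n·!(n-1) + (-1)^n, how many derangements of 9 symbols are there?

!9 = 9·14833 - 1 = 133496.

133496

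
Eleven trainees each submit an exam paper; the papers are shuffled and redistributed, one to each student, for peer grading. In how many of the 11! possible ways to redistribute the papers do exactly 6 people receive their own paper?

20328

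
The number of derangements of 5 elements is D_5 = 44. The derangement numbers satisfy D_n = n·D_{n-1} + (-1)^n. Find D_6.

265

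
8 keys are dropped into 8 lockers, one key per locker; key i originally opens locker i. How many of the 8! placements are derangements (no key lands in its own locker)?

14833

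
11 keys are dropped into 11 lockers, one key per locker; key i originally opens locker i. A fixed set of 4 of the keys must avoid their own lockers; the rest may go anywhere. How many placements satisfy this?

Let A_j be the event that the j-th constrained one is fixed. By inclusion-exclusion over the 4 events:
Σ_{j=0}^{4} (-1)^j C(4,j)(11-j)!
= C(4,0)·11! - C(4,1)·10! + C(4,2)·9! - C(4,3)·8! + C(4,4)·7!
= 39916800 - 14515200 + 2177280 - 161280 + 5040
= 27422640

27422640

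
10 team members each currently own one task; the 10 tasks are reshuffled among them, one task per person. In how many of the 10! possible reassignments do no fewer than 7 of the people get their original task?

286

Sum C(10,i)·!(10-i) for i = 7..10:
  i=7: C(10,7)·!3 = 120·2 = 240
  i=8: C(10,8)·!2 = 45·1 = 45
  i=9: C(10,9)·!1 = 10·0 = 0
  i=10: C(10,10)·!0 = 1·1 = 1
Total = 286.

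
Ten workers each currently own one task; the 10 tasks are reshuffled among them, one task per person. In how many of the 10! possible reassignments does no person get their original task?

1334961

The number of derangements of 10 is !10 = Σ_{k=0}^{10} (-1)^k·10!/k!
= 10! - 10!/1! + 10!/2! - 10!/3! + 10!/4! - 10!/5! + 10!/6! - 10!/7! + 10!/8! - 10!/9! + 10!/10!
= 3628800 - 3628800 + 1814400 - 604800 + 151200 - 30240 + 5040 - 720 + 90 - 10 + 1
= 1334961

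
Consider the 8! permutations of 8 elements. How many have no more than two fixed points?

Sum C(8,i)·!(8-i) for i = 0..2:
  i=0: C(8,0)·!8 = 1·14833 = 14833
  i=1: C(8,1)·!7 = 8·1854 = 14832
  i=2: C(8,2)·!6 = 28·265 = 7420
Total = 37085.

37085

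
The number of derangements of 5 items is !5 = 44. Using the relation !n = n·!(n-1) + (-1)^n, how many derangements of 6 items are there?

265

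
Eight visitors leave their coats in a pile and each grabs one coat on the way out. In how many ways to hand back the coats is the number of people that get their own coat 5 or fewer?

40291

# with exactly i fixed is C(8,i)·!(8-i); sum over i=0..5:
  i=0: C(8,0)·!8 = 1·14833 = 14833
  i=1: C(8,1)·!7 = 8·1854 = 14832
  i=2: C(8,2)·!6 = 28·265 = 7420
  i=3: C(8,3)·!5 = 56·44 = 2464
  i=4: C(8,4)·!4 = 70·9 = 630
  i=5: C(8,5)·!3 = 56·2 = 112
Total = 40291.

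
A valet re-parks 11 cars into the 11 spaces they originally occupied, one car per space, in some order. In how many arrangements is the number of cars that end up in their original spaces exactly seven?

Pick the 7 fixed positions: C(11,7) = 330 ways.
The remaining 4 must be deranged: !4 = 9.
Total: 330 × 9 = 2970.

2970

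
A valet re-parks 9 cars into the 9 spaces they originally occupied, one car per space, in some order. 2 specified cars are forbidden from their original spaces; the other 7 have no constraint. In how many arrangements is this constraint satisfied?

287280

Inclusion-exclusion on the 2 forbidden self-matches:
Σ_{j=0}^{2} (-1)^j C(2,j)(9-j)!
= C(2,0)·9! - C(2,1)·8! + C(2,2)·7!
= 362880 - 80640 + 5040
= 287280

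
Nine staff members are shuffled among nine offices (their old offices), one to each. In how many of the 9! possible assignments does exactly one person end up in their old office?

Pick the single fixed position: C(9,1) = 9 ways.
The other 8 form a derangement: !8 = 14833.
Total: 9 × 14833 = 133497.

133497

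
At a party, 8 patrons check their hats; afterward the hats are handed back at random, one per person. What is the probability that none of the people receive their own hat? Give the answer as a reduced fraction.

2119/5760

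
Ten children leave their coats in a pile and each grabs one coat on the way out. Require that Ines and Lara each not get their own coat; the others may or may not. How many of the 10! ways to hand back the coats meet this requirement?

2943360

Inclusion-exclusion on the 2 forbidden self-matches:
Σ_{j=0}^{2} (-1)^j C(2,j)(10-j)!
= C(2,0)·10! - C(2,1)·9! + C(2,2)·8!
= 3628800 - 725760 + 40320
= 2943360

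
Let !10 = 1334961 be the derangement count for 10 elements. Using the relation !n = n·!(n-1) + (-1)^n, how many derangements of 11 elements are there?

14684570

!11 = 11·1334961 - 1 = 14684570.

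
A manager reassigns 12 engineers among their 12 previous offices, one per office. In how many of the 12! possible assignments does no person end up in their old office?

!12 is the nearest integer to 12!/e.
12! = 479001600, and 479001600/e ≈ 176214840.93, so !12 = 176214841.

176214841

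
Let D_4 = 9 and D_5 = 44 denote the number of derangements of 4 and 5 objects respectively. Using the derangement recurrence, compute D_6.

265

D_6 = (6-1)·(D_5 + D_4) = 5·(44 + 9) = 5·53 = 265.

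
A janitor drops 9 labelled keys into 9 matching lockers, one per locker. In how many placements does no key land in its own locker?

133496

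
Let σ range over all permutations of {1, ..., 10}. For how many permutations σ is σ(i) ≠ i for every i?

!10 is the nearest integer to 10!/e.
10! = 3628800, and 3628800/e ≈ 1334960.92, so !10 = 1334961.

1334961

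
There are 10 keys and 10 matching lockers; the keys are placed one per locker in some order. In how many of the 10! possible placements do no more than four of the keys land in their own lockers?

Sum C(10,i)·!(10-i) for i = 0..4:
  i=0: C(10,0)·!10 = 1·1334961 = 1334961
  i=1: C(10,1)·!9 = 10·133496 = 1334960
  i=2: C(10,2)·!8 = 45·14833 = 667485
  i=3: C(10,3)·!7 = 120·1854 = 222480
  i=4: C(10,4)·!6 = 210·265 = 55650
Total = 3615536.

3615536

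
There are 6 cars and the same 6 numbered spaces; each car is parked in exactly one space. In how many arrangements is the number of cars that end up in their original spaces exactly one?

264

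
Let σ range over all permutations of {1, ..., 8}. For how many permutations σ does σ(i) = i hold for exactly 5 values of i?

Pick the 5 fixed positions: C(8,5) = 56 ways.
The other 3 form a derangement: !3 = 2.
Total: 56 × 2 = 112.

112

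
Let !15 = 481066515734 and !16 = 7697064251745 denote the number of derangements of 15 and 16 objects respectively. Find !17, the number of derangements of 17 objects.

130850092279664

!17 = (17-1)·(!16 + !15) = 16·(7697064251745 + 481066515734) = 16·8178130767479 = 130850092279664.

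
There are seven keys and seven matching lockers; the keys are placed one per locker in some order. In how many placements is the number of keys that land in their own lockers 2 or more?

# with exactly i fixed is C(7,i)·!(7-i); sum over i=2..7:
  i=2: C(7,2)·!5 = 21·44 = 924
  i=3: C(7,3)·!4 = 35·9 = 315
  i=4: C(7,4)·!3 = 35·2 = 70
  i=5: C(7,5)·!2 = 21·1 = 21
  i=6: C(7,6)·!1 = 7·0 = 0
  i=7: C(7,7)·!0 = 1·1 = 1
Total = 1331.

1331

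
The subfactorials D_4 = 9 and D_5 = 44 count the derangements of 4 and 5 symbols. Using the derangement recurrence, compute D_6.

265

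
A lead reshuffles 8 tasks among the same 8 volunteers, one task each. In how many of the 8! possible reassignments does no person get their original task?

By inclusion-exclusion, !8 = Σ (-1)^k · 8!/k! for k=0..8
= 8! - 8!/1! + 8!/2! - 8!/3! + 8!/4! - 8!/5! + 8!/6! - 8!/7! + 8!/8!
= 40320 - 40320 + 20160 - 6720 + 1680 - 336 + 56 - 8 + 1
= 14833

14833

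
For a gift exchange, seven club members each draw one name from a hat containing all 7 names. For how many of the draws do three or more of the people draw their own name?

407

Sum C(7,i)·!(7-i) for i = 3..7:
  i=3: C(7,3)·!4 = 35·9 = 315
  i=4: C(7,4)·!3 = 35·2 = 70
  i=5: C(7,5)·!2 = 21·1 = 21
  i=6: C(7,6)·!1 = 7·0 = 0
  i=7: C(7,7)·!0 = 1·1 = 1
Total = 407.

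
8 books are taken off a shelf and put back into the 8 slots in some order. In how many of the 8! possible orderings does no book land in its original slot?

14833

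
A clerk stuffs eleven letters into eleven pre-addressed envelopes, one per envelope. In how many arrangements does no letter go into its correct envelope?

By inclusion-exclusion, !11 = Σ (-1)^k · 11!/k! for k=0..11
= 11! - 11!/1! + 11!/2! - 11!/3! + 11!/4! - 11!/5! + 11!/6! - 11!/7! + 11!/8! - 11!/9! + 11!/10! - 11!/11!
= 39916800 - 39916800 + 19958400 - 6652800 + 1663200 - 332640 + 55440 - 7920 + 990 - 110 + 11 - 1
= 14684570

14684570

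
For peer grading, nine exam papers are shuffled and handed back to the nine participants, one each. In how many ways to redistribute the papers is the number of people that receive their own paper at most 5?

Sum C(9,i)·!(9-i) for i = 0..5:
  i=0: C(9,0)·!9 = 1·133496 = 133496
  i=1: C(9,1)·!8 = 9·14833 = 133497
  i=2: C(9,2)·!7 = 36·1854 = 66744
  i=3: C(9,3)·!6 = 84·265 = 22260
  i=4: C(9,4)·!5 = 126·44 = 5544
  i=5: C(9,5)·!4 = 126·9 = 1134
Total = 362675.

362675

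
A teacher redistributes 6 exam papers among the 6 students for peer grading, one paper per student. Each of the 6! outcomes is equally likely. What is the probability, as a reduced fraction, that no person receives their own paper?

53/144

Favorable outcomes: !6 = 265.
Total outcomes: 6! = 720.
Probability = 265/720 = 53/144.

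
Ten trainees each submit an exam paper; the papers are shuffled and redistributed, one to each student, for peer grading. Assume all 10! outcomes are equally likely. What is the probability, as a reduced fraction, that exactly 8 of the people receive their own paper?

1/80640

Favorable outcomes: C(10,8)·!2 = 45·1 = 45.
Total outcomes: 10! = 3628800.
Probability = 45/3628800 = 1/80640.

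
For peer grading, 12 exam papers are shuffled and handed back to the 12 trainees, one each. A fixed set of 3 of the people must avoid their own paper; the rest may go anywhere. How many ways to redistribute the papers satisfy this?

369774720

Let A_j be the event that the j-th constrained one is fixed. By inclusion-exclusion over the 3 events:
Σ_{j=0}^{3} (-1)^j C(3,j)(12-j)!
= C(3,0)·12! - C(3,1)·11! + C(3,2)·10! - C(3,3)·9!
= 479001600 - 119750400 + 10886400 - 362880
= 369774720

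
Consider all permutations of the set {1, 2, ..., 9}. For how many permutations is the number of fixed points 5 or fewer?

# with exactly i fixed is C(9,i)·!(9-i); sum over i=0..5:
  i=0: C(9,0)·!9 = 1·133496 = 133496
  i=1: C(9,1)·!8 = 9·14833 = 133497
  i=2: C(9,2)·!7 = 36·1854 = 66744
  i=3: C(9,3)·!6 = 84·265 = 22260
  i=4: C(9,4)·!5 = 126·44 = 5544
  i=5: C(9,5)·!4 = 126·9 = 1134
Total = 362675.

362675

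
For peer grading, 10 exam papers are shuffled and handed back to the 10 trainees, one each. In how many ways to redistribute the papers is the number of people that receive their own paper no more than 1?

Sum C(10,i)·!(10-i) for i = 0..1:
  i=0: C(10,0)·!10 = 1·1334961 = 1334961
  i=1: C(10,1)·!9 = 10·133496 = 1334960
Total = 2669921.

2669921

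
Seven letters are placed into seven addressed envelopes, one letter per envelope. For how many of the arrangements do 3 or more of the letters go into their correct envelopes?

407

# with exactly i fixed is C(7,i)·!(7-i); sum over i=3..7:
  i=3: C(7,3)·!4 = 35·9 = 315
  i=4: C(7,4)·!3 = 35·2 = 70
  i=5: C(7,5)·!2 = 21·1 = 21
  i=6: C(7,6)·!1 = 7·0 = 0
  i=7: C(7,7)·!0 = 1·1 = 1
Total = 407.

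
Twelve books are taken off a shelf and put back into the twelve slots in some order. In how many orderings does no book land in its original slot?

176214841

The subfactorial !12 = [12!/e] (nearest integer).
12! = 479001600, and 479001600/e ≈ 176214840.93, so !12 = 176214841.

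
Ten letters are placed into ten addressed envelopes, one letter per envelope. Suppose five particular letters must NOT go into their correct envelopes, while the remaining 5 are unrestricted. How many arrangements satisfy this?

Let A_j be the event that the j-th constrained one is fixed. By inclusion-exclusion over the 5 events:
Σ_{j=0}^{5} (-1)^j C(5,j)(10-j)!
= C(5,0)·10! - C(5,1)·9! + C(5,2)·8! - C(5,3)·7! + C(5,4)·6! - C(5,5)·5!
= 3628800 - 1814400 + 403200 - 50400 + 3600 - 120
= 2170680

2170680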